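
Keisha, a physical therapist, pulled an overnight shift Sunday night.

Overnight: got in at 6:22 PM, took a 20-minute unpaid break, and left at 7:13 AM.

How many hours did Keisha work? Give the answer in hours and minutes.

Overnight: 6:22 PM → midnight = 5 h 38 min; midnight → 7:13 AM = 7 h 13 min; span 12 h 51 min; less 20 min break → 12 h 31 min

12 h 31 min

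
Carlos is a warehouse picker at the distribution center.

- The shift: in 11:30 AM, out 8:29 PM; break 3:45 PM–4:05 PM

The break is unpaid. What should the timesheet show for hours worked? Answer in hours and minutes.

8 h 39 min

The shift: 11:30 AM–8:29 PM = 8 h 59 min; less 20 min break → 8 h 39 min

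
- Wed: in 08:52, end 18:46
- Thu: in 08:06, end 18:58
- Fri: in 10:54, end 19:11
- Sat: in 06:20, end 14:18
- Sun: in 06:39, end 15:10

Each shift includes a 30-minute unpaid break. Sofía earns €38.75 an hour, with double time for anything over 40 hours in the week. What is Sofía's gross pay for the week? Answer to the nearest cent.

Wed: 08:52–18:46 = 9 h 54 min; less 30 min break → 9 h 24 min
Thu: 08:06–18:58 = 10 h 52 min; less 30 min break → 10 h 22 min
Fri: 10:54–19:11 = 8 h 17 min; less 30 min break → 7 h 47 min
Sat: 06:20–14:18 = 7 h 58 min; less 30 min break → 7 h 28 min
Sun: 06:39–15:10 = 8 h 31 min; less 30 min break → 8 h 1 min
Total worked: 43 h 2 min = 2582 min.
Regular 40 h 0 min = 2400 min at €38.75/h; overtime 3 h 2 min = 182 min at €77.50/h.
Pay = (2400 × €38.75 + 182 × €77.50) ÷ 60 = €1785.08.

€1785.08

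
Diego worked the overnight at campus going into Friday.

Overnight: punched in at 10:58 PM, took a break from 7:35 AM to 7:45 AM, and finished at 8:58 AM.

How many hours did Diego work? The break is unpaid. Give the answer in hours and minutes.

Overnight: 10:58 PM → midnight = 1 h 2 min; midnight → 8:58 AM = 8 h 58 min; span 10 h 0 min; less 10 min break → 9 h 50 min

9 h 50 min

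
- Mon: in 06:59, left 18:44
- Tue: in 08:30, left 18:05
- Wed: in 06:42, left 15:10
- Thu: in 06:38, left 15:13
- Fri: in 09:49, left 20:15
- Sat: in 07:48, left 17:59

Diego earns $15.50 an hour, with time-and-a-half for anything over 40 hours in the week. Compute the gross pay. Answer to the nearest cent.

$1061.75

Mon: 06:59–18:44 = 11 h 45 min
Tue: 08:30–18:05 = 9 h 35 min
Wed: 06:42–15:10 = 8 h 28 min
Thu: 06:38–15:13 = 8 h 35 min
Fri: 09:49–20:15 = 10 h 26 min
Sat: 07:48–17:59 = 10 h 11 min
Total worked: 59 h 0 min = 3540 min.
Regular 40 h 0 min = 2400 min at $15.50/h; overtime 19 h 0 min = 1140 min at $23.25/h.
Pay = (2400 × $15.50 + 1140 × $23.25) ÷ 60 = $1061.75.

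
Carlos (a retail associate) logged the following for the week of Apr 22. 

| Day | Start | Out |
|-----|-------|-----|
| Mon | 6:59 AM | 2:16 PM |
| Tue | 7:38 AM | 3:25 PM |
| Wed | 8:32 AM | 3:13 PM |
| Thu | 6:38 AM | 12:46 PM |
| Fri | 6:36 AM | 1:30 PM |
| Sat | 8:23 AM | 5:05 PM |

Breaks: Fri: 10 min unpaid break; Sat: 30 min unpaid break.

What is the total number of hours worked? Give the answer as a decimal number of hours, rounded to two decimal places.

42.82 hours

Mon: 6:59 AM–2:16 PM = 7 h 17 min
Tue: 7:38 AM–3:25 PM = 7 h 47 min
Wed: 8:32 AM–3:13 PM = 6 h 41 min
Thu: 6:38 AM–12:46 PM = 6 h 8 min
Fri: 6:36 AM–1:30 PM = 6 h 54 min; less 10 min break → 6 h 44 min
Sat: 8:23 AM–5:05 PM = 8 h 42 min; less 30 min break → 8 h 12 min
Total: 7 h 17 min + 7 h 47 min + 6 h 41 min + 6 h 8 min + 6 h 44 min + 8 h 12 min = 42 h 49 min.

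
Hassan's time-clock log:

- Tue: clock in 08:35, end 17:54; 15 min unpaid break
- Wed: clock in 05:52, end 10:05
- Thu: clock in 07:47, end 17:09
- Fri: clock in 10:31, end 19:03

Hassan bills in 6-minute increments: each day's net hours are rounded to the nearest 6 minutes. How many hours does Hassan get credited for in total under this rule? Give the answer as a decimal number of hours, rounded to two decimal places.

Tue: 08:35–17:54 = 9 h 19 min − 15 min = 9 h 4 min → rounds to 9 h 6 min
Wed: 05:52–10:05 = 4 h 13 min → rounds to 4 h 12 min
Thu: 07:47–17:09 = 9 h 22 min → rounds to 9 h 24 min
Fri: 10:31–19:03 = 8 h 32 min → rounds to 8 h 30 min
Total credited: 31 h 12 min.

31.20 hours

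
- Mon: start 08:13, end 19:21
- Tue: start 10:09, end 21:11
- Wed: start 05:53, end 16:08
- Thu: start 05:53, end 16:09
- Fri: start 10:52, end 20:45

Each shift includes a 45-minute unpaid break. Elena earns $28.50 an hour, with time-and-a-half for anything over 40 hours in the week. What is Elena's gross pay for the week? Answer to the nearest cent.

$1516.91

Mon: 08:13–19:21 = 11 h 8 min; less 45 min break → 10 h 23 min
Tue: 10:09–21:11 = 11 h 2 min; less 45 min break → 10 h 17 min
Wed: 05:53–16:08 = 10 h 15 min; less 45 min break → 9 h 30 min
Thu: 05:53–16:09 = 10 h 16 min; less 45 min break → 9 h 31 min
Fri: 10:52–20:45 = 9 h 53 min; less 45 min break → 9 h 8 min
Total worked: 48 h 49 min = 2929 min.
Regular 40 h 0 min = 2400 min at $28.50/h; overtime 8 h 49 min = 529 min at $42.75/h.
Pay = (2400 × $28.50 + 529 × $42.75) ÷ 60 = $1516.91.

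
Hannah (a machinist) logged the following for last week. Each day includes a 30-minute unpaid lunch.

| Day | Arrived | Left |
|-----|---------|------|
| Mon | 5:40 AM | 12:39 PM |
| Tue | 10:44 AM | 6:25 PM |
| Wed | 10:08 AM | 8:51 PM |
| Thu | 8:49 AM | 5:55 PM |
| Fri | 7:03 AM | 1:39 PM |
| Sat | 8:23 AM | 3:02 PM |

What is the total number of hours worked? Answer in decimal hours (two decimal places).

Mon: 5:40 AM–12:39 PM = 6 h 59 min; less 30 min break → 6 h 29 min
Tue: 10:44 AM–6:25 PM = 7 h 41 min; less 30 min break → 7 h 11 min
Wed: 10:08 AM–8:51 PM = 10 h 43 min; less 30 min break → 10 h 13 min
Thu: 8:49 AM–5:55 PM = 9 h 6 min; less 30 min break → 8 h 36 min
Fri: 7:03 AM–1:39 PM = 6 h 36 min; less 30 min break → 6 h 6 min
Sat: 8:23 AM–3:02 PM = 6 h 39 min; less 30 min break → 6 h 9 min
Total: 6 h 29 min + 7 h 11 min + 10 h 13 min + 8 h 36 min + 6 h 6 min + 6 h 9 min = 44 h 44 min.

44.73 hours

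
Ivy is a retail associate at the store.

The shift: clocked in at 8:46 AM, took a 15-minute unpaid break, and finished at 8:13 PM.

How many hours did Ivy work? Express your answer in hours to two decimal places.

11.20 hours

The shift: 8:46 AM–8:13 PM = 11 h 27 min; less 15 min break → 11 h 12 min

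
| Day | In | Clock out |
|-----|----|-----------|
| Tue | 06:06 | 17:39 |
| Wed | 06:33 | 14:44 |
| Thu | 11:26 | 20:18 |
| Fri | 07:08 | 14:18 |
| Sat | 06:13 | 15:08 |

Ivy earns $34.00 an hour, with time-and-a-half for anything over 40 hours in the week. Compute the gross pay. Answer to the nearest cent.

$1598.85

Tue: 06:06–17:39 = 11 h 33 min
Wed: 06:33–14:44 = 8 h 11 min
Thu: 11:26–20:18 = 8 h 52 min
Fri: 07:08–14:18 = 7 h 10 min
Sat: 06:13–15:08 = 8 h 55 min
Total worked: 44 h 41 min = 2681 min.
Regular 40 h 0 min = 2400 min at $34.00/h; overtime 4 h 41 min = 281 min at $51.00/h.
Pay = (2400 × $34.00 + 281 × $51.00) ÷ 60 = $1598.85.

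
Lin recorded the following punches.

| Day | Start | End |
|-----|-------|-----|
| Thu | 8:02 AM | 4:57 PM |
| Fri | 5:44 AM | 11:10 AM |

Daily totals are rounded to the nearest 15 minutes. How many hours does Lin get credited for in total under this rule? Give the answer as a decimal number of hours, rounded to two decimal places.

Thu: 8:02 AM–4:57 PM = 8 h 55 min → rounds to 9 h 0 min
Fri: 5:44 AM–11:10 AM = 5 h 26 min → rounds to 5 h 30 min
Total credited: 14 h 30 min.

14.50 hours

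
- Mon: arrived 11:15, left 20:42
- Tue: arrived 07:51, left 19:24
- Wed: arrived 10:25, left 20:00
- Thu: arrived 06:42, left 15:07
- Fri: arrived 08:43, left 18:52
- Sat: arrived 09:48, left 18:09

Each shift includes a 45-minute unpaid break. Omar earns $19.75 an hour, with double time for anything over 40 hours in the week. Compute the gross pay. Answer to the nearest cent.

Mon: 11:15–20:42 = 9 h 27 min; less 45 min break → 8 h 42 min
Tue: 07:51–19:24 = 11 h 33 min; less 45 min break → 10 h 48 min
Wed: 10:25–20:00 = 9 h 35 min; less 45 min break → 8 h 50 min
Thu: 06:42–15:07 = 8 h 25 min; less 45 min break → 7 h 40 min
Fri: 08:43–18:52 = 10 h 9 min; less 45 min break → 9 h 24 min
Sat: 09:48–18:09 = 8 h 21 min; less 45 min break → 7 h 36 min
Total worked: 53 h 0 min = 3180 min.
Regular 40 h 0 min = 2400 min at $19.75/h; overtime 13 h 0 min = 780 min at $39.50/h.
Pay = (2400 × $19.75 + 780 × $39.50) ÷ 60 = $1303.50.

$1303.50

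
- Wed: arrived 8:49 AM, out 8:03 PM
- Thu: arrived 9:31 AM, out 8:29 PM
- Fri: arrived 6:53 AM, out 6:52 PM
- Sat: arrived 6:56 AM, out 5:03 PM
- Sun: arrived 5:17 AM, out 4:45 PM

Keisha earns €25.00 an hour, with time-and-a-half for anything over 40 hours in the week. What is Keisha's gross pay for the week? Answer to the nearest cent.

Wed: 8:49 AM–8:03 PM = 11 h 14 min
Thu: 9:31 AM–8:29 PM = 10 h 58 min
Fri: 6:53 AM–6:52 PM = 11 h 59 min
Sat: 6:56 AM–5:03 PM = 10 h 7 min
Sun: 5:17 AM–4:45 PM = 11 h 28 min
Total worked: 55 h 46 min = 3346 min.
Regular 40 h 0 min = 2400 min at €25.00/h; overtime 15 h 46 min = 946 min at €37.50/h.
Pay = (2400 × €25.00 + 946 × €37.50) ÷ 60 = €1591.25.

€1591.25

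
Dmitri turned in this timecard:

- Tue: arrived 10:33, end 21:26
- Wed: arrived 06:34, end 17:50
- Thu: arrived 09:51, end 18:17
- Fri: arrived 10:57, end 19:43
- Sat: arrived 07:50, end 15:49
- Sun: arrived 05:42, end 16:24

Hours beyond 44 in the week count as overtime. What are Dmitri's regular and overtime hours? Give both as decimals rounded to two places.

Tue: 10:33–21:26 = 10 h 53 min
Wed: 06:34–17:50 = 11 h 16 min
Thu: 09:51–18:17 = 8 h 26 min
Fri: 10:57–19:43 = 8 h 46 min
Sat: 07:50–15:49 = 7 h 59 min
Sun: 05:42–16:24 = 10 h 42 min
Total worked: 58 h 2 min = 58.03 h.
Threshold 44 h → overtime 14 h 2 min, regular 44 h 0 min.

Regular 44.00 hours, overtime 14.03 hours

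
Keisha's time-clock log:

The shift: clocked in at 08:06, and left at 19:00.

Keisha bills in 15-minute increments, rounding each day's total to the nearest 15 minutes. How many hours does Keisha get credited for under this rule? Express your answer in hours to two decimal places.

The shift: 08:06–19:00 = 10 h 54 min → rounds to 11 h 0 min

11.00 hours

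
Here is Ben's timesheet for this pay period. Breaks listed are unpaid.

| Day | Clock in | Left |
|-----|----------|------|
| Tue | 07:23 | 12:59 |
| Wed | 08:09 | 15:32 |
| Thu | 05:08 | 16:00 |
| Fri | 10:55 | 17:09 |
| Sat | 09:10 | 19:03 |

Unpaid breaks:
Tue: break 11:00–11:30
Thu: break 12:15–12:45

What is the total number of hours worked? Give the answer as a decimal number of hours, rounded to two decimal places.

Tue: 07:23–12:59 = 5 h 36 min; less 30 min break → 5 h 6 min
Wed: 08:09–15:32 = 7 h 23 min
Thu: 05:08–16:00 = 10 h 52 min; less 30 min break → 10 h 22 min
Fri: 10:55–17:09 = 6 h 14 min
Sat: 09:10–19:03 = 9 h 53 min
Total: 5 h 6 min + 7 h 23 min + 10 h 22 min + 6 h 14 min + 9 h 53 min = 38 h 58 min.

38.97 hours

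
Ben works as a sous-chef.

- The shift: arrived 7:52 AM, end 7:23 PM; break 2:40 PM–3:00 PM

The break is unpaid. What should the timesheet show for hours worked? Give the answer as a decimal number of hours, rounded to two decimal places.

11.18 hours

The shift: 7:52 AM–7:23 PM = 11 h 31 min; less 20 min break → 11 h 11 min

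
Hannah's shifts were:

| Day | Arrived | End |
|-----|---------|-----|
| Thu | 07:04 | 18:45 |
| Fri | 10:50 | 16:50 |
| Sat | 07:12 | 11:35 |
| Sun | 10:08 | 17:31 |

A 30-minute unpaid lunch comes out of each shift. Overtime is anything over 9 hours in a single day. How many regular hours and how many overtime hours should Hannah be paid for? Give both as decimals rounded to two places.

Thu: 07:04–18:45 = 11 h 41 min; less 30 min break → 11 h 11 min
Fri: 10:50–16:50 = 6 h 0 min; less 30 min break → 5 h 30 min
Sat: 07:12–11:35 = 4 h 23 min; less 30 min break → 3 h 53 min
Sun: 10:08–17:31 = 7 h 23 min; less 30 min break → 6 h 53 min
Thu reg 9 h 0 min / OT 2 h 11 min; Fri reg 5 h 30 min / OT 0 h 0 min; Sat reg 3 h 53 min / OT 0 h 0 min; Sun reg 6 h 53 min / OT 0 h 0 min.
Totals: regular 25 h 16 min, overtime 2 h 11 min.

Regular 25.27 hours, overtime 2.18 hours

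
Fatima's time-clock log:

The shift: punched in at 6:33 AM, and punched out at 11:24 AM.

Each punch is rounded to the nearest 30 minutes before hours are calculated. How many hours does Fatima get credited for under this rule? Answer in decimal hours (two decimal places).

5.00 hours

The shift: in 6:33 AM→6:30 AM, out 11:24 AM→11:30 AM; 5 h 0 min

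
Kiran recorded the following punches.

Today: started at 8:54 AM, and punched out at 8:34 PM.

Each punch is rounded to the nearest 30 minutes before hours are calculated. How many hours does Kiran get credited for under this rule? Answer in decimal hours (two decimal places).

11.50 hours

Today: in 8:54 AM→9:00 AM, out 8:34 PM→8:30 PM; 11 h 30 min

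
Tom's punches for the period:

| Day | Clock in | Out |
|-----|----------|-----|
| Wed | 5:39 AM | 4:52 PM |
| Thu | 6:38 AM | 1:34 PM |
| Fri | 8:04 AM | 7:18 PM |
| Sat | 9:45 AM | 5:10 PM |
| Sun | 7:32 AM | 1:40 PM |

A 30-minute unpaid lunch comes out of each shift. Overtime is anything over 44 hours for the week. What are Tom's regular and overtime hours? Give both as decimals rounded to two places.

Wed: 5:39 AM–4:52 PM = 11 h 13 min; less 30 min break → 10 h 43 min
Thu: 6:38 AM–1:34 PM = 6 h 56 min; less 30 min break → 6 h 26 min
Fri: 8:04 AM–7:18 PM = 11 h 14 min; less 30 min break → 10 h 44 min
Sat: 9:45 AM–5:10 PM = 7 h 25 min; less 30 min break → 6 h 55 min
Sun: 7:32 AM–1:40 PM = 6 h 8 min; less 30 min break → 5 h 38 min
Total worked: 40 h 26 min = 40.43 h.
Threshold 44 h → overtime 0 h 0 min, regular 40 h 26 min.

Regular 40.43 hours, overtime 0.00 hours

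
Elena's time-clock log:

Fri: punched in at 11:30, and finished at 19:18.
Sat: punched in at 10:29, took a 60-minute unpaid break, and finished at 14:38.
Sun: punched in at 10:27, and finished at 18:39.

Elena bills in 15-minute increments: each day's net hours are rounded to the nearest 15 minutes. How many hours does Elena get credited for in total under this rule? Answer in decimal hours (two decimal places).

19.25 hours

Fri: 11:30–19:18 = 7 h 48 min → rounds to 7 h 45 min
Sat: 10:29–14:38 = 4 h 9 min − 60 min = 3 h 9 min → rounds to 3 h 15 min
Sun: 10:27–18:39 = 8 h 12 min → rounds to 8 h 15 min
Total credited: 19 h 15 min.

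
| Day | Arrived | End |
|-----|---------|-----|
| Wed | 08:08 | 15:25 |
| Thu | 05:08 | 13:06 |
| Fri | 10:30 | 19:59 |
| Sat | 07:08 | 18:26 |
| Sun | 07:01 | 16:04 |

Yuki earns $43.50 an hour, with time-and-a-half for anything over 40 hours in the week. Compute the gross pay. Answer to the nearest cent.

$2071.69

Wed: 08:08–15:25 = 7 h 17 min
Thu: 05:08–13:06 = 7 h 58 min
Fri: 10:30–19:59 = 9 h 29 min
Sat: 07:08–18:26 = 11 h 18 min
Sun: 07:01–16:04 = 9 h 3 min
Total worked: 45 h 5 min = 2705 min.
Regular 40 h 0 min = 2400 min at $43.50/h; overtime 5 h 5 min = 305 min at $65.25/h.
Pay = (2400 × $43.50 + 305 × $65.25) ÷ 60 = $2071.69.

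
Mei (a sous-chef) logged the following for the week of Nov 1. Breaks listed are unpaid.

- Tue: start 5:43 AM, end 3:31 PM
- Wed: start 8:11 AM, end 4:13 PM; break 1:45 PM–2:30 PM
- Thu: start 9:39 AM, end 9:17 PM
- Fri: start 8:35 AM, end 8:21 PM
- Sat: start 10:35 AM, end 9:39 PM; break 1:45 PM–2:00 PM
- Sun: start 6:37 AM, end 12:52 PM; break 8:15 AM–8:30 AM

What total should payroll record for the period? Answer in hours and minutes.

57 h 18 min

Tue: 5:43 AM–3:31 PM = 9 h 48 min
Wed: 8:11 AM–4:13 PM = 8 h 2 min; less 45 min break → 7 h 17 min
Thu: 9:39 AM–9:17 PM = 11 h 38 min
Fri: 8:35 AM–8:21 PM = 11 h 46 min
Sat: 10:35 AM–9:39 PM = 11 h 4 min; less 15 min break → 10 h 49 min
Sun: 6:37 AM–12:52 PM = 6 h 15 min; less 15 min break → 6 h 0 min
Total: 9 h 48 min + 7 h 17 min + 11 h 38 min + 11 h 46 min + 10 h 49 min + 6 h 0 min = 57 h 18 min.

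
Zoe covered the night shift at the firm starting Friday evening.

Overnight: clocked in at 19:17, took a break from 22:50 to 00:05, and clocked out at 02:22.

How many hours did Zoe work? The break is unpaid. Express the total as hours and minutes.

5 h 50 min

Overnight: 19:17 → midnight = 4 h 43 min; midnight → 02:22 = 2 h 22 min; span 7 h 5 min; less 75 min break → 5 h 50 min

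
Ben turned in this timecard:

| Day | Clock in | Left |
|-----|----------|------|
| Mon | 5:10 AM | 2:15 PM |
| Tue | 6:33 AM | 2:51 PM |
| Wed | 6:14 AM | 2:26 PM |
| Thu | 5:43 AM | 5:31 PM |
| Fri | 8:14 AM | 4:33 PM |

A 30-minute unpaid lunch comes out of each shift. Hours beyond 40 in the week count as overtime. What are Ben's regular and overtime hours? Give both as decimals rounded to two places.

Regular 40.00 hours, overtime 3.20 hours

Mon: 5:10 AM–2:15 PM = 9 h 5 min; less 30 min break → 8 h 35 min
Tue: 6:33 AM–2:51 PM = 8 h 18 min; less 30 min break → 7 h 48 min
Wed: 6:14 AM–2:26 PM = 8 h 12 min; less 30 min break → 7 h 42 min
Thu: 5:43 AM–5:31 PM = 11 h 48 min; less 30 min break → 11 h 18 min
Fri: 8:14 AM–4:33 PM = 8 h 19 min; less 30 min break → 7 h 49 min
Total worked: 43 h 12 min = 43.20 h.
Threshold 40 h → overtime 3 h 12 min, regular 40 h 0 min.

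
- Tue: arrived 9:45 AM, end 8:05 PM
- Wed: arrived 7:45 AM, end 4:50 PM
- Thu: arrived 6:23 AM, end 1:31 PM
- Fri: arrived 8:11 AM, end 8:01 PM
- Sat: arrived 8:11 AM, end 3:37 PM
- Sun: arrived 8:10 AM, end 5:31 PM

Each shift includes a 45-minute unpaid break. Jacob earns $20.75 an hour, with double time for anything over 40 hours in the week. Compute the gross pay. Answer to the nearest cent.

Tue: 9:45 AM–8:05 PM = 10 h 20 min; less 45 min break → 9 h 35 min
Wed: 7:45 AM–4:50 PM = 9 h 5 min; less 45 min break → 8 h 20 min
Thu: 6:23 AM–1:31 PM = 7 h 8 min; less 45 min break → 6 h 23 min
Fri: 8:11 AM–8:01 PM = 11 h 50 min; less 45 min break → 11 h 5 min
Sat: 8:11 AM–3:37 PM = 7 h 26 min; less 45 min break → 6 h 41 min
Sun: 8:10 AM–5:31 PM = 9 h 21 min; less 45 min break → 8 h 36 min
Total worked: 50 h 40 min = 3040 min.
Regular 40 h 0 min = 2400 min at $20.75/h; overtime 10 h 40 min = 640 min at $41.50/h.
Pay = (2400 × $20.75 + 640 × $41.50) ÷ 60 = $1272.67.

$1272.67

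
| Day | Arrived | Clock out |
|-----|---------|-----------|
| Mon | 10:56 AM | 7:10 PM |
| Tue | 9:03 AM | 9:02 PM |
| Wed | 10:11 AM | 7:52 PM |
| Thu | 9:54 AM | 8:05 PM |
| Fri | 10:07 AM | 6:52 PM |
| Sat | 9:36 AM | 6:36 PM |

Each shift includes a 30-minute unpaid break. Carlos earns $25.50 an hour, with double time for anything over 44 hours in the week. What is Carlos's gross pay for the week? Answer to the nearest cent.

$1674.50

Mon: 10:56 AM–7:10 PM = 8 h 14 min; less 30 min break → 7 h 44 min
Tue: 9:03 AM–9:02 PM = 11 h 59 min; less 30 min break → 11 h 29 min
Wed: 10:11 AM–7:52 PM = 9 h 41 min; less 30 min break → 9 h 11 min
Thu: 9:54 AM–8:05 PM = 10 h 11 min; less 30 min break → 9 h 41 min
Fri: 10:07 AM–6:52 PM = 8 h 45 min; less 30 min break → 8 h 15 min
Sat: 9:36 AM–6:36 PM = 9 h 0 min; less 30 min break → 8 h 30 min
Total worked: 54 h 50 min = 3290 min.
Regular 44 h 0 min = 2640 min at $25.50/h; overtime 10 h 50 min = 650 min at $51.00/h.
Pay = (2640 × $25.50 + 650 × $51.00) ÷ 60 = $1674.50.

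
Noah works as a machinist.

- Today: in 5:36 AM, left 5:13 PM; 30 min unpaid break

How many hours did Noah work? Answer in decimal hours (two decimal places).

11.12 hours

Today: 5:36 AM–5:13 PM = 11 h 37 min; less 30 min break → 11 h 7 min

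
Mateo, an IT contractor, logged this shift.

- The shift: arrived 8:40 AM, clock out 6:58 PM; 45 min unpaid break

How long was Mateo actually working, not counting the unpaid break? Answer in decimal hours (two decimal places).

9.55 hours

The shift: 8:40 AM–6:58 PM = 10 h 18 min; less 45 min break → 9 h 33 min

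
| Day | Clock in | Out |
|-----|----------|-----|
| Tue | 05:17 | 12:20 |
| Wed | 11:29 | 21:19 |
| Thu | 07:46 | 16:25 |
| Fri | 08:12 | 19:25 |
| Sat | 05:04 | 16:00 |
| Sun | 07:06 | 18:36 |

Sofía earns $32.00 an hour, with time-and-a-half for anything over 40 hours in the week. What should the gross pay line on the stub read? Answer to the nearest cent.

Tue: 05:17–12:20 = 7 h 3 min
Wed: 11:29–21:19 = 9 h 50 min
Thu: 07:46–16:25 = 8 h 39 min
Fri: 08:12–19:25 = 11 h 13 min
Sat: 05:04–16:00 = 10 h 56 min
Sun: 07:06–18:36 = 11 h 30 min
Total worked: 59 h 11 min = 3551 min.
Regular 40 h 0 min = 2400 min at $32.00/h; overtime 19 h 11 min = 1151 min at $48.00/h.
Pay = (2400 × $32.00 + 1151 × $48.00) ÷ 60 = $2200.80.

$2200.80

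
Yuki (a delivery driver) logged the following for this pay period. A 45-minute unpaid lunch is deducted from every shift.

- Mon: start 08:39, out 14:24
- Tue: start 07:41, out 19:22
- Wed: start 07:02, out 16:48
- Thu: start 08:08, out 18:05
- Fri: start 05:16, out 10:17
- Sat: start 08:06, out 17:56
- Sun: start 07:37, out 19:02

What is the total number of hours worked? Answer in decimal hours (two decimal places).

Mon: 08:39–14:24 = 5 h 45 min; less 45 min break → 5 h 0 min
Tue: 07:41–19:22 = 11 h 41 min; less 45 min break → 10 h 56 min
Wed: 07:02–16:48 = 9 h 46 min; less 45 min break → 9 h 1 min
Thu: 08:08–18:05 = 9 h 57 min; less 45 min break → 9 h 12 min
Fri: 05:16–10:17 = 5 h 1 min; less 45 min break → 4 h 16 min
Sat: 08:06–17:56 = 9 h 50 min; less 45 min break → 9 h 5 min
Sun: 07:37–19:02 = 11 h 25 min; less 45 min break → 10 h 40 min
Total: 5 h 0 min + 10 h 56 min + 9 h 1 min + 9 h 12 min + 4 h 16 min + 9 h 5 min + 10 h 40 min = 58 h 10 min.

58.17 hours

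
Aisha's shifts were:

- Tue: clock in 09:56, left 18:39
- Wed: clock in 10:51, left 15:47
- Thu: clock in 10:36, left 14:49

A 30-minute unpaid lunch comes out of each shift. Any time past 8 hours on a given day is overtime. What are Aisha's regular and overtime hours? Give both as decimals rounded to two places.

Regular 16.15 hours, overtime 0.22 hours

Tue: 09:56–18:39 = 8 h 43 min; less 30 min break → 8 h 13 min
Wed: 10:51–15:47 = 4 h 56 min; less 30 min break → 4 h 26 min
Thu: 10:36–14:49 = 4 h 13 min; less 30 min break → 3 h 43 min
Tue reg 8 h 0 min / OT 0 h 13 min; Wed reg 4 h 26 min / OT 0 h 0 min; Thu reg 3 h 43 min / OT 0 h 0 min.
Totals: regular 16 h 9 min, overtime 0 h 13 min.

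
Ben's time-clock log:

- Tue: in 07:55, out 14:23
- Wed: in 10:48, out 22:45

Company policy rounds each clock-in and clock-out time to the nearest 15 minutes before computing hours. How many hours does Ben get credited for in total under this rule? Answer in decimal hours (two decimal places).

18.50 hours

Tue: in 07:55→08:00, out 14:23→14:30; 6 h 30 min
Wed: in 10:48→10:45, out 22:45→22:45; 12 h 0 min
Total credited: 18 h 30 min.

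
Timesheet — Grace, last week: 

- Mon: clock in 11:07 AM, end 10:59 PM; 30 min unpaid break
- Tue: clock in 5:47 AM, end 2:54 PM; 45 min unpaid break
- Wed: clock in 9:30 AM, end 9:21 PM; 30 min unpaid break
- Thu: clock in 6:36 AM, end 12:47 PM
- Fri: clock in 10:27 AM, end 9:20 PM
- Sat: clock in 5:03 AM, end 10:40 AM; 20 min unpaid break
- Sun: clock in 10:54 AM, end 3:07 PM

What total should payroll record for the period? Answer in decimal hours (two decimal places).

57.65 hours

Mon: 11:07 AM–10:59 PM = 11 h 52 min; less 30 min break → 11 h 22 min
Tue: 5:47 AM–2:54 PM = 9 h 7 min; less 45 min break → 8 h 22 min
Wed: 9:30 AM–9:21 PM = 11 h 51 min; less 30 min break → 11 h 21 min
Thu: 6:36 AM–12:47 PM = 6 h 11 min
Fri: 10:27 AM–9:20 PM = 10 h 53 min
Sat: 5:03 AM–10:40 AM = 5 h 37 min; less 20 min break → 5 h 17 min
Sun: 10:54 AM–3:07 PM = 4 h 13 min
Total: 11 h 22 min + 8 h 22 min + 11 h 21 min + 6 h 11 min + 10 h 53 min + 5 h 17 min + 4 h 13 min = 57 h 39 min.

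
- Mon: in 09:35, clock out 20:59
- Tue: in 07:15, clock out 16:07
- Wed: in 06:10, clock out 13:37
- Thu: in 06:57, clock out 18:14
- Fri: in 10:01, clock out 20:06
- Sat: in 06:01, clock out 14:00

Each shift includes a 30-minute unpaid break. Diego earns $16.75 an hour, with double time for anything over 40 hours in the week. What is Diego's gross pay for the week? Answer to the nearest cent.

Mon: 09:35–20:59 = 11 h 24 min; less 30 min break → 10 h 54 min
Tue: 07:15–16:07 = 8 h 52 min; less 30 min break → 8 h 22 min
Wed: 06:10–13:37 = 7 h 27 min; less 30 min break → 6 h 57 min
Thu: 06:57–18:14 = 11 h 17 min; less 30 min break → 10 h 47 min
Fri: 10:01–20:06 = 10 h 5 min; less 30 min break → 9 h 35 min
Sat: 06:01–14:00 = 7 h 59 min; less 30 min break → 7 h 29 min
Total worked: 54 h 4 min = 3244 min.
Regular 40 h 0 min = 2400 min at $16.75/h; overtime 14 h 4 min = 844 min at $33.50/h.
Pay = (2400 × $16.75 + 844 × $33.50) ÷ 60 = $1141.23.

$1141.23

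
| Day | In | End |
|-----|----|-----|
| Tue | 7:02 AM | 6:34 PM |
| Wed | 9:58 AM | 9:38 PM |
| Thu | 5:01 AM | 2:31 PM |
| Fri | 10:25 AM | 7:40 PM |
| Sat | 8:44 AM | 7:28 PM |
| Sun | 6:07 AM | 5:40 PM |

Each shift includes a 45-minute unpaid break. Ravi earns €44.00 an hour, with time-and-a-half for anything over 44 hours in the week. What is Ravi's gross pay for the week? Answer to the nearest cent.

€2974.40

Tue: 7:02 AM–6:34 PM = 11 h 32 min; less 45 min break → 10 h 47 min
Wed: 9:58 AM–9:38 PM = 11 h 40 min; less 45 min break → 10 h 55 min
Thu: 5:01 AM–2:31 PM = 9 h 30 min; less 45 min break → 8 h 45 min
Fri: 10:25 AM–7:40 PM = 9 h 15 min; less 45 min break → 8 h 30 min
Sat: 8:44 AM–7:28 PM = 10 h 44 min; less 45 min break → 9 h 59 min
Sun: 6:07 AM–5:40 PM = 11 h 33 min; less 45 min break → 10 h 48 min
Total worked: 59 h 44 min = 3584 min.
Regular 44 h 0 min = 2640 min at €44.00/h; overtime 15 h 44 min = 944 min at €66.00/h.
Pay = (2640 × €44.00 + 944 × €66.00) ÷ 60 = €2974.40.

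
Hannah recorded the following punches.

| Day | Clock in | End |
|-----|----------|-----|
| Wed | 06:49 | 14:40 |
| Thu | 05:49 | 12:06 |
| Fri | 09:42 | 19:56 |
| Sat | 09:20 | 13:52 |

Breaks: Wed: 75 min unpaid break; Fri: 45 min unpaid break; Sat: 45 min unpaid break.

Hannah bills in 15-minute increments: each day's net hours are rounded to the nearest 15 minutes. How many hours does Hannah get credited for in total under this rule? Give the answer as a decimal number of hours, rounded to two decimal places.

Wed: 06:49–14:40 = 7 h 51 min − 75 min = 6 h 36 min → rounds to 6 h 30 min
Thu: 05:49–12:06 = 6 h 17 min → rounds to 6 h 15 min
Fri: 09:42–19:56 = 10 h 14 min − 45 min = 9 h 29 min → rounds to 9 h 30 min
Sat: 09:20–13:52 = 4 h 32 min − 45 min = 3 h 47 min → rounds to 3 h 45 min
Total credited: 26 h 0 min.

26.00 hours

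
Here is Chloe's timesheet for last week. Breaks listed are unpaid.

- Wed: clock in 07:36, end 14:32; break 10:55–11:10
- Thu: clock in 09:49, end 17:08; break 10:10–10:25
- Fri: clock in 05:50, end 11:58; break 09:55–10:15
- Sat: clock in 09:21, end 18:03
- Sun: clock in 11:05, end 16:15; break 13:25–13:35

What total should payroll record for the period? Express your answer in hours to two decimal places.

Wed: 07:36–14:32 = 6 h 56 min; less 15 min break → 6 h 41 min
Thu: 09:49–17:08 = 7 h 19 min; less 15 min break → 7 h 4 min
Fri: 05:50–11:58 = 6 h 8 min; less 20 min break → 5 h 48 min
Sat: 09:21–18:03 = 8 h 42 min
Sun: 11:05–16:15 = 5 h 10 min; less 10 min break → 5 h 0 min
Total: 6 h 41 min + 7 h 4 min + 5 h 48 min + 8 h 42 min + 5 h 0 min = 33 h 15 min.

33.25 hours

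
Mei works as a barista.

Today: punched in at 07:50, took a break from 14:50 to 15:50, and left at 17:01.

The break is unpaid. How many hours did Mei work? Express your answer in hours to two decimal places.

Today: 07:50–17:01 = 9 h 11 min; less 60 min break → 8 h 11 min

8.18 hours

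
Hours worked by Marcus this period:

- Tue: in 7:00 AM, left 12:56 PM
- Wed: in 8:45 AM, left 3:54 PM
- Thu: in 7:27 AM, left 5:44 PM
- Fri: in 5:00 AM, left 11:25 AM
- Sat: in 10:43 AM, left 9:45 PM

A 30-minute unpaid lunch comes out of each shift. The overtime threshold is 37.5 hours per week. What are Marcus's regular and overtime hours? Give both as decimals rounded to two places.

Regular 37.50 hours, overtime 0.82 hours

Tue: 7:00 AM–12:56 PM = 5 h 56 min; less 30 min break → 5 h 26 min
Wed: 8:45 AM–3:54 PM = 7 h 9 min; less 30 min break → 6 h 39 min
Thu: 7:27 AM–5:44 PM = 10 h 17 min; less 30 min break → 9 h 47 min
Fri: 5:00 AM–11:25 AM = 6 h 25 min; less 30 min break → 5 h 55 min
Sat: 10:43 AM–9:45 PM = 11 h 2 min; less 30 min break → 10 h 32 min
Total worked: 38 h 19 min = 38.32 h.
Threshold 37.5 h → overtime 0 h 49 min, regular 37 h 30 min.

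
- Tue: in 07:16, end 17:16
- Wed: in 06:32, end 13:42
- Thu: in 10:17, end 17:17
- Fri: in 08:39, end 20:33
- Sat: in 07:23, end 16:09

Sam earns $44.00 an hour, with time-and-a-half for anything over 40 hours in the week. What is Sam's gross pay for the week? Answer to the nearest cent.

$2079.00

Tue: 07:16–17:16 = 10 h 0 min
Wed: 06:32–13:42 = 7 h 10 min
Thu: 10:17–17:17 = 7 h 0 min
Fri: 08:39–20:33 = 11 h 54 min
Sat: 07:23–16:09 = 8 h 46 min
Total worked: 44 h 50 min = 2690 min.
Regular 40 h 0 min = 2400 min at $44.00/h; overtime 4 h 50 min = 290 min at $66.00/h.
Pay = (2400 × $44.00 + 290 × $66.00) ÷ 60 = $2079.00.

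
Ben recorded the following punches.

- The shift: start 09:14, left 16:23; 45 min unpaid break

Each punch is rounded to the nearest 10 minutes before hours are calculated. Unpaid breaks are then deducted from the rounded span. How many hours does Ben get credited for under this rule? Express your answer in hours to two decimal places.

6.42 hours

The shift: in 09:14→09:10, out 16:23→16:20; 7 h 10 min − 45 min = 6 h 25 min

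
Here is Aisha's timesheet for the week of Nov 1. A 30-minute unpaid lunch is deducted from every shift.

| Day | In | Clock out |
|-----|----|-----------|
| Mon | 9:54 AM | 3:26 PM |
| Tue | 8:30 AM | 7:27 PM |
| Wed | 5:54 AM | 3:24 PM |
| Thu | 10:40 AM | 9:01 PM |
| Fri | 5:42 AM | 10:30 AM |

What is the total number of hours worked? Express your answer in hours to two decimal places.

38.63 hours

Mon: 9:54 AM–3:26 PM = 5 h 32 min; less 30 min break → 5 h 2 min
Tue: 8:30 AM–7:27 PM = 10 h 57 min; less 30 min break → 10 h 27 min
Wed: 5:54 AM–3:24 PM = 9 h 30 min; less 30 min break → 9 h 0 min
Thu: 10:40 AM–9:01 PM = 10 h 21 min; less 30 min break → 9 h 51 min
Fri: 5:42 AM–10:30 AM = 4 h 48 min; less 30 min break → 4 h 18 min
Total: 5 h 2 min + 10 h 27 min + 9 h 0 min + 9 h 51 min + 4 h 18 min = 38 h 38 min.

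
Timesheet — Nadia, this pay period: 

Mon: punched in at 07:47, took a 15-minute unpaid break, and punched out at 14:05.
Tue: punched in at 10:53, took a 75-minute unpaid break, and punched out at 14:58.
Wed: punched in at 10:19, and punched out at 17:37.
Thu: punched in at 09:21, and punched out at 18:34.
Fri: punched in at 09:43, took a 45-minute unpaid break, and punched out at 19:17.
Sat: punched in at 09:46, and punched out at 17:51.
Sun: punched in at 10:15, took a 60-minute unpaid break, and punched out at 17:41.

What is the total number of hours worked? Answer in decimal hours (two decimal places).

Mon: 07:47–14:05 = 6 h 18 min; less 15 min break → 6 h 3 min
Tue: 10:53–14:58 = 4 h 5 min; less 75 min break → 2 h 50 min
Wed: 10:19–17:37 = 7 h 18 min
Thu: 09:21–18:34 = 9 h 13 min
Fri: 09:43–19:17 = 9 h 34 min; less 45 min break → 8 h 49 min
Sat: 09:46–17:51 = 8 h 5 min
Sun: 10:15–17:41 = 7 h 26 min; less 60 min break → 6 h 26 min
Total: 6 h 3 min + 2 h 50 min + 7 h 18 min + 9 h 13 min + 8 h 49 min + 8 h 5 min + 6 h 26 min = 48 h 44 min.

48.73 hours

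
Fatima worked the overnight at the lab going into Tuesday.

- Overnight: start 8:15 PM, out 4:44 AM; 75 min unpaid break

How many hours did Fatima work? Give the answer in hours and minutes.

Overnight: 8:15 PM → midnight = 3 h 45 min; midnight → 4:44 AM = 4 h 44 min; span 8 h 29 min; less 75 min break → 7 h 14 min

7 h 14 min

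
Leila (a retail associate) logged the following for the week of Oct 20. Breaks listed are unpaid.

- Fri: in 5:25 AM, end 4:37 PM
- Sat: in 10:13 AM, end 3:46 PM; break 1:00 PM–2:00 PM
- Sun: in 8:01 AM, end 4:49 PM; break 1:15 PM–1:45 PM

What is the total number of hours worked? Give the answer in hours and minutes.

Fri: 5:25 AM–4:37 PM = 11 h 12 min
Sat: 10:13 AM–3:46 PM = 5 h 33 min; less 60 min break → 4 h 33 min
Sun: 8:01 AM–4:49 PM = 8 h 48 min; less 30 min break → 8 h 18 min
Total: 11 h 12 min + 4 h 33 min + 8 h 18 min = 24 h 3 min.

24 h 3 min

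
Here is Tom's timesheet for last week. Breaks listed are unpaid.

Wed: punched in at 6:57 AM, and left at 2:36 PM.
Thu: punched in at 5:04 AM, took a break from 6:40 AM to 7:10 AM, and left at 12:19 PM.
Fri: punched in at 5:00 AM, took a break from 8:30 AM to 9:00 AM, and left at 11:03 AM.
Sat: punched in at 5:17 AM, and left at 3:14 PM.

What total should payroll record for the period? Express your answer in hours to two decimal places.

29.90 hours

Wed: 6:57 AM–2:36 PM = 7 h 39 min
Thu: 5:04 AM–12:19 PM = 7 h 15 min; less 30 min break → 6 h 45 min
Fri: 5:00 AM–11:03 AM = 6 h 3 min; less 30 min break → 5 h 33 min
Sat: 5:17 AM–3:14 PM = 9 h 57 min
Total: 7 h 39 min + 6 h 45 min + 5 h 33 min + 9 h 57 min = 29 h 54 min.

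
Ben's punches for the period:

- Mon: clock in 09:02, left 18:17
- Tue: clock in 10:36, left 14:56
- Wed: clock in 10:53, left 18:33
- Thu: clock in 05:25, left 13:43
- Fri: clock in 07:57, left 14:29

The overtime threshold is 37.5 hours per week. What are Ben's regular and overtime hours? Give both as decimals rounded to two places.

Regular 36.08 hours, overtime 0.00 hours

Mon: 09:02–18:17 = 9 h 15 min
Tue: 10:36–14:56 = 4 h 20 min
Wed: 10:53–18:33 = 7 h 40 min
Thu: 05:25–13:43 = 8 h 18 min
Fri: 07:57–14:29 = 6 h 32 min
Total worked: 36 h 5 min = 36.08 h.
Threshold 37.5 h → overtime 0 h 0 min, regular 36 h 5 min.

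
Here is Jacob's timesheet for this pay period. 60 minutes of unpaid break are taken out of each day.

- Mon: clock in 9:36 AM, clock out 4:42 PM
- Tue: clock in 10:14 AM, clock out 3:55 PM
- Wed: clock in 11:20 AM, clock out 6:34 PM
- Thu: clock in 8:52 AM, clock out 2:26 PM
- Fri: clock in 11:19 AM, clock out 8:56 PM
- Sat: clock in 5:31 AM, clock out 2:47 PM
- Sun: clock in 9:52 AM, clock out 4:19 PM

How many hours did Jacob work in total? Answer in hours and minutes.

43 h 55 min

Mon: 9:36 AM–4:42 PM = 7 h 6 min; less 60 min break → 6 h 6 min
Tue: 10:14 AM–3:55 PM = 5 h 41 min; less 60 min break → 4 h 41 min
Wed: 11:20 AM–6:34 PM = 7 h 14 min; less 60 min break → 6 h 14 min
Thu: 8:52 AM–2:26 PM = 5 h 34 min; less 60 min break → 4 h 34 min
Fri: 11:19 AM–8:56 PM = 9 h 37 min; less 60 min break → 8 h 37 min
Sat: 5:31 AM–2:47 PM = 9 h 16 min; less 60 min break → 8 h 16 min
Sun: 9:52 AM–4:19 PM = 6 h 27 min; less 60 min break → 5 h 27 min
Total: 6 h 6 min + 4 h 41 min + 6 h 14 min + 4 h 34 min + 8 h 37 min + 8 h 16 min + 5 h 27 min = 43 h 55 min.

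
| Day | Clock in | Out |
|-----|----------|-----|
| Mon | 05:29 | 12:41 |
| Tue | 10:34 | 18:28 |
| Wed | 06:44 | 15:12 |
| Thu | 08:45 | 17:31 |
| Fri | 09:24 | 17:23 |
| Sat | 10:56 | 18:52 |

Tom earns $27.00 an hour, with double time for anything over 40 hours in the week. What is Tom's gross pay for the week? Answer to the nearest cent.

$1525.50

Mon: 05:29–12:41 = 7 h 12 min
Tue: 10:34–18:28 = 7 h 54 min
Wed: 06:44–15:12 = 8 h 28 min
Thu: 08:45–17:31 = 8 h 46 min
Fri: 09:24–17:23 = 7 h 59 min
Sat: 10:56–18:52 = 7 h 56 min
Total worked: 48 h 15 min = 2895 min.
Regular 40 h 0 min = 2400 min at $27.00/h; overtime 8 h 15 min = 495 min at $54.00/h.
Pay = (2400 × $27.00 + 495 × $54.00) ÷ 60 = $1525.50.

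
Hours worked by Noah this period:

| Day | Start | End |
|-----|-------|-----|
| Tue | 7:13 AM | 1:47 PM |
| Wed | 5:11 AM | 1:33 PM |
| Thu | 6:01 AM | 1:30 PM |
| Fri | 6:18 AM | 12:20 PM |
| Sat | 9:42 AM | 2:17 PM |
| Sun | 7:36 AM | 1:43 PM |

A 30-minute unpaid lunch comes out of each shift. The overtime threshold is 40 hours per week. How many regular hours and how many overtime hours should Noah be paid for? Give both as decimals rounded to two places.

Regular 36.15 hours, overtime 0.00 hours

Tue: 7:13 AM–1:47 PM = 6 h 34 min; less 30 min break → 6 h 4 min
Wed: 5:11 AM–1:33 PM = 8 h 22 min; less 30 min break → 7 h 52 min
Thu: 6:01 AM–1:30 PM = 7 h 29 min; less 30 min break → 6 h 59 min
Fri: 6:18 AM–12:20 PM = 6 h 2 min; less 30 min break → 5 h 32 min
Sat: 9:42 AM–2:17 PM = 4 h 35 min; less 30 min break → 4 h 5 min
Sun: 7:36 AM–1:43 PM = 6 h 7 min; less 30 min break → 5 h 37 min
Total worked: 36 h 9 min = 36.15 h.
Threshold 40 h → overtime 0 h 0 min, regular 36 h 9 min.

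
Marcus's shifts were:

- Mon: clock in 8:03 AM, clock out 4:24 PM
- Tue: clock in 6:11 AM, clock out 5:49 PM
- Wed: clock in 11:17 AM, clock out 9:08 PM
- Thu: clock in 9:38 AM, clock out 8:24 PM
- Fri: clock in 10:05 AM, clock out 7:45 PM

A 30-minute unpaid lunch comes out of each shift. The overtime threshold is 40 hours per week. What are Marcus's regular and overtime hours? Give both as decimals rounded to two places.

Regular 40.00 hours, overtime 7.77 hours

Mon: 8:03 AM–4:24 PM = 8 h 21 min; less 30 min break → 7 h 51 min
Tue: 6:11 AM–5:49 PM = 11 h 38 min; less 30 min break → 11 h 8 min
Wed: 11:17 AM–9:08 PM = 9 h 51 min; less 30 min break → 9 h 21 min
Thu: 9:38 AM–8:24 PM = 10 h 46 min; less 30 min break → 10 h 16 min
Fri: 10:05 AM–7:45 PM = 9 h 40 min; less 30 min break → 9 h 10 min
Total worked: 47 h 46 min = 47.77 h.
Threshold 40 h → overtime 7 h 46 min, regular 40 h 0 min.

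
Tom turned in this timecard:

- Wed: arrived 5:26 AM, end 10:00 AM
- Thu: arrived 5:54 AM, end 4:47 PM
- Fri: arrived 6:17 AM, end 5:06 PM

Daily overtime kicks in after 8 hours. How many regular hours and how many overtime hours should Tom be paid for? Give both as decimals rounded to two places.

Regular 20.57 hours, overtime 5.70 hours

Wed: 5:26 AM–10:00 AM = 4 h 34 min
Thu: 5:54 AM–4:47 PM = 10 h 53 min
Fri: 6:17 AM–5:06 PM = 10 h 49 min
Wed reg 4 h 34 min / OT 0 h 0 min; Thu reg 8 h 0 min / OT 2 h 53 min; Fri reg 8 h 0 min / OT 2 h 49 min.
Totals: regular 20 h 34 min, overtime 5 h 42 min.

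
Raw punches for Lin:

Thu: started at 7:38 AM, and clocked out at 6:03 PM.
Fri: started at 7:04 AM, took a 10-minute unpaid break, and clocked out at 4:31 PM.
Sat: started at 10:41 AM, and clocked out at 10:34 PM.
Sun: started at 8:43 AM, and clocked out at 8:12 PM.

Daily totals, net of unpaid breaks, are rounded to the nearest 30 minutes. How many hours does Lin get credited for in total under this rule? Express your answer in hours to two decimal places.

Thu: 7:38 AM–6:03 PM = 10 h 25 min → rounds to 10 h 30 min
Fri: 7:04 AM–4:31 PM = 9 h 27 min − 10 min = 9 h 17 min → rounds to 9 h 30 min
Sat: 10:41 AM–10:34 PM = 11 h 53 min → rounds to 12 h 0 min
Sun: 8:43 AM–8:12 PM = 11 h 29 min → rounds to 11 h 30 min
Total credited: 43 h 30 min.

43.50 hours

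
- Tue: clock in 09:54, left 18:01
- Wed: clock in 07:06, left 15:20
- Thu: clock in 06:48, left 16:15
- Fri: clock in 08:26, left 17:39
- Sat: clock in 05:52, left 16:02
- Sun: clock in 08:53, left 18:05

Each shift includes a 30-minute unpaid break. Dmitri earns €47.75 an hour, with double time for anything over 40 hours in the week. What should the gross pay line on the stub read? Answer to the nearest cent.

€2997.11

Tue: 09:54–18:01 = 8 h 7 min; less 30 min break → 7 h 37 min
Wed: 07:06–15:20 = 8 h 14 min; less 30 min break → 7 h 44 min
Thu: 06:48–16:15 = 9 h 27 min; less 30 min break → 8 h 57 min
Fri: 08:26–17:39 = 9 h 13 min; less 30 min break → 8 h 43 min
Sat: 05:52–16:02 = 10 h 10 min; less 30 min break → 9 h 40 min
Sun: 08:53–18:05 = 9 h 12 min; less 30 min break → 8 h 42 min
Total worked: 51 h 23 min = 3083 min.
Regular 40 h 0 min = 2400 min at €47.75/h; overtime 11 h 23 min = 683 min at €95.50/h.
Pay = (2400 × €47.75 + 683 × €95.50) ÷ 60 = €2997.11.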